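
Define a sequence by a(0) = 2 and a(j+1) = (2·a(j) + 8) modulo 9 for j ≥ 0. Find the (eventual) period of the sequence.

a(0) = 2; a(1) = 3; a(2) = 5; a(3) = 0; a(4) = 8; a(5) = 6; a(6) = 2.
Since a(6) = a(0) = 2, the sequence is periodic with period 6.

6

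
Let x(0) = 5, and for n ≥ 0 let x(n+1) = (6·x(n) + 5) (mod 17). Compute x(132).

Listing terms: x(0) = 5, x(1) = 1, x(2) = 11, x(3) = 3, x(4) = 6, x(5) = 7, x(6) = 13, x(7) = 15, x(8) = 10, x(9) = 14, x(10) = 4, x(11) = 12, x(12) = 9, x(13) = 8, x(14) = 2, x(15) = 0, x(16) = 5.
Since x(16) = x(0) = 5, the sequence is periodic with period 16.
(132 - 0) mod 16 = 4, so x(132) = x(4) = 6.

6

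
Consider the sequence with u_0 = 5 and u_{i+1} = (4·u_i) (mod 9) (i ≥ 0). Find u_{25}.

2

We have u_0 = 5; u_1 = 2; u_2 = 8; u_3 = 5.
Since u_3 = u_0 = 5, the sequence is periodic with period 3.
So u_{25} = u_{0 + ((25-0) mod 3)} = u_1 = 2.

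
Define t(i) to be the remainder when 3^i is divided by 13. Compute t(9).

1

We have t(0) = 1; t(1) = 3; t(2) = 9; t(3) = 1.
The sequence repeats with period 3.
(9 - 0) mod 3 = 0, so t(9) = t(0) = 1.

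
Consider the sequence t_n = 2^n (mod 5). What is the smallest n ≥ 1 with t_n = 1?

4

t_0 = 1,  t_1 = 2,  t_2 = 4,  t_3 = 3,  t_4 = 1.
The sequence repeats with period 4.
The value 1 next appears (with n ≥ 1) at t_4.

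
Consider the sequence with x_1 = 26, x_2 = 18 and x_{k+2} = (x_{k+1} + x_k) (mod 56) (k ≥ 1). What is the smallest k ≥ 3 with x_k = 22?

x_1 = 26; x_2 = 18; x_3 = 44; x_4 = 6; x_5 = 50; x_6 = 0; x_7 = 50; x_8 = 50; x_9 = 44; x_{10} = 38; x_{11} = 26; x_{12} = 8; x_{13} = 34; x_{14} = 42; x_{15} = 20; x_{16} = 6; x_{17} = 26; x_{18} = 32; x_{19} = 2; x_{20} = 34; x_{21} = 36; x_{22} = 14; x_{23} = 50; x_{24} = 8; x_{25} = 2; x_{26} = 10; x_{27} = 12; x_{28} = 22; x_{29} = 34; x_{30} = 0; x_{31} = 34; x_{32} = 34; x_{33} = 12; x_{34} = 46; x_{35} = 2; x_{36} = 48; x_{37} = 50; x_{38} = 42; x_{39} = 36; x_{40} = 22; x_{41} = 2; x_{42} = 24; x_{43} = 26; x_{44} = 50; x_{45} = 20; x_{46} = 14; x_{47} = 34; x_{48} = 48; x_{49} = 26; x_{50} = 18.
The sequence repeats with period 48.
The value 22 first appears (with k ≥ 3) at x_{28}.

28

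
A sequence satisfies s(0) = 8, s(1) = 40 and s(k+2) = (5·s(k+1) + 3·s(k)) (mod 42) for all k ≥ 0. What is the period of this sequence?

s(0) = 8, s(1) = 40, s(2) = 14, s(3) = 22, s(4) = 26, s(5) = 28, s(6) = 8, s(7) = 40.
The sequence repeats with period 6.

6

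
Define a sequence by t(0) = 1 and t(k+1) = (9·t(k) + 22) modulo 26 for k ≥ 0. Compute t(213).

t(0) = 1,  t(1) = 5,  t(2) = 15,  t(3) = 1.
The sequence repeats with period 3.
(213 - 0) mod 3 = 0, so t(213) = t(0) = 1.

1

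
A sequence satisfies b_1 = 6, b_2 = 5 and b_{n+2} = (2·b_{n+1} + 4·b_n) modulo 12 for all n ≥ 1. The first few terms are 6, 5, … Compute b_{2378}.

8

We have b_1 = 6, b_2 = 5, b_3 = 10, b_4 = 4, b_5 = 0, b_6 = 4, b_7 = 8, b_8 = 8, b_9 = 0, b_{10} = 8, b_{11} = 4, b_{12} = 4, b_{13} = 0.
Since (b_{12}, b_{13}) = (b_4, b_5) = (4, 0) (two consecutive terms determine the rest), the sequence is eventually periodic: after a pre-period of length 3 it cycles with period 8.
For n ≥ 4, b_n depends only on (n - 4) mod 8. (2378 - 4) mod 8 = 6, so b_{2378} = b_{10} = 8.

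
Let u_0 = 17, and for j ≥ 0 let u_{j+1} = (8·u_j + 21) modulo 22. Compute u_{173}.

7

u_0 = 17,  u_1 = 3,  u_2 = 1,  u_3 = 7,  u_4 = 11,  u_5 = 21,  u_6 = 13,  u_7 = 15,  u_8 = 9,  u_9 = 5,  u_{10} = 17.
Since u_{10} = u_0 = 17, the sequence is periodic with period 10.
(173 - 0) mod 10 = 3, so u_{173} = u_3 = 7.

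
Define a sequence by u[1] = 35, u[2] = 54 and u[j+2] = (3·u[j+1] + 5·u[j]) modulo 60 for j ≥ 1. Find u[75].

37

Computing terms: u[1] = 35,  u[2] = 54,  u[3] = 37,  u[4] = 21,  u[5] = 8,  u[6] = 9,  u[7] = 7,  u[8] = 6,  u[9] = 53,  u[10] = 9,  u[11] = 52,  u[12] = 21,  u[13] = 23,  u[14] = 54,  u[15] = 37.
Since (u[14], u[15]) = (u[2], u[3]) = (54, 37) (two consecutive terms determine the rest), the sequence is eventually periodic: after a pre-period of length 1 it cycles with period 12.
For j ≥ 2, u[j] depends only on (j - 2) mod 12. (75 - 2) mod 12 = 1, so u[75] = u[3] = 37.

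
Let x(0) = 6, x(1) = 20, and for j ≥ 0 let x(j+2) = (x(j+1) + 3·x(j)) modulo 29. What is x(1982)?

We have x(0) = 6; x(1) = 20; x(2) = 9; x(3) = 11; x(4) = 9; x(5) = 13; x(6) = 11; x(7) = 21; x(8) = 25; x(9) = 1; x(10) = 18; x(11) = 21; x(12) = 17; x(13) = 22; x(14) = 15; x(15) = 23; x(16) = 10; x(17) = 21; x(18) = 22; x(19) = 27; x(20) = 6; x(21) = 0; x(22) = 18; x(23) = 18; x(24) = 14; x(25) = 10; x(26) = 23; x(27) = 24; x(28) = 6; x(29) = 20.
The sequence repeats with period 28.
So x(1982) = x(0 + ((1982-0) mod 28)) = x(22) = 18.

18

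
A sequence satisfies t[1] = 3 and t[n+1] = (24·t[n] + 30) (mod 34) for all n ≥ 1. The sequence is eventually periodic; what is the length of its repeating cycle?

Computing terms: t[1] = 3,  t[2] = 0,  t[3] = 30,  t[4] = 2,  t[5] = 10,  t[6] = 32,  t[7] = 16,  t[8] = 6,  t[9] = 4,  t[10] = 24,  t[11] = 28,  t[12] = 22,  t[13] = 14,  t[14] = 26,  t[15] = 8,  t[16] = 18,  t[17] = 20,  t[18] = 0.
Since t[18] = t[2] = 0, the sequence is eventually periodic: after a pre-period of length 1 it cycles with period 16.

16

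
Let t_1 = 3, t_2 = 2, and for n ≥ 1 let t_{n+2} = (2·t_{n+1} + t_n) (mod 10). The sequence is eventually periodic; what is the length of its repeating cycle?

Listing terms: t_1 = 3,  t_2 = 2,  t_3 = 7,  t_4 = 6,  t_5 = 9,  t_6 = 4,  t_7 = 7,  t_8 = 8,  t_9 = 3,  t_{10} = 4,  t_{11} = 1,  t_{12} = 6,  t_{13} = 3,  t_{14} = 2.
The sequence repeats with period 12.

12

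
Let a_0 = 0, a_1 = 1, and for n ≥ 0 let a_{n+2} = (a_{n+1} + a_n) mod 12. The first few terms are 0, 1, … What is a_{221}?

5

a_0 = 0; a_1 = 1; a_2 = 1; a_3 = 2; a_4 = 3; a_5 = 5; a_6 = 8; a_7 = 1; a_8 = 9; a_9 = 10; a_{10} = 7; a_{11} = 5; a_{12} = 0; a_{13} = 5; a_{14} = 5; a_{15} = 10; a_{16} = 3; a_{17} = 1; a_{18} = 4; a_{19} = 5; a_{20} = 9; a_{21} = 2; a_{22} = 11; a_{23} = 1; a_{24} = 0; a_{25} = 1.
The sequence repeats with period 24.
(221 - 0) mod 24 = 5, so a_{221} = a_5 = 5.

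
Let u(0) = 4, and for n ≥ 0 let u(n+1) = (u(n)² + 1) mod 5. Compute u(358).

We have u(0) = 4; u(1) = 2; u(2) = 0; u(3) = 1; u(4) = 2.
Since u(4) = u(1) = 2, the sequence is eventually periodic: after a pre-period of length 1 it cycles with period 3.
For n ≥ 1, u(n) depends only on (n - 1) mod 3. (358 - 1) mod 3 = 0, so u(358) = u(1) = 2.

2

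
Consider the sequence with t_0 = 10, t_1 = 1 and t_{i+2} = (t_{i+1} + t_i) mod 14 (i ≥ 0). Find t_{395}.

9

We have t_0 = 10; t_1 = 1; t_2 = 11; t_3 = 12; t_4 = 9; t_5 = 7; t_6 = 2; t_7 = 9; t_8 = 11; t_9 = 6; t_{10} = 3; t_{11} = 9; t_{12} = 12; t_{13} = 7; t_{14} = 5; t_{15} = 12; t_{16} = 3; t_{17} = 1; t_{18} = 4; t_{19} = 5; t_{20} = 9; t_{21} = 0; t_{22} = 9; t_{23} = 9; t_{24} = 4; t_{25} = 13; t_{26} = 3; t_{27} = 2; t_{28} = 5; t_{29} = 7; t_{30} = 12; t_{31} = 5; t_{32} = 3; t_{33} = 8; t_{34} = 11; t_{35} = 5; t_{36} = 2; t_{37} = 7; t_{38} = 9; t_{39} = 2; t_{40} = 11; t_{41} = 13; t_{42} = 10; t_{43} = 9; t_{44} = 5; t_{45} = 0; t_{46} = 5; t_{47} = 5; t_{48} = 10; t_{49} = 1.
Since (t_{48}, t_{49}) = (t_0, t_1) = (10, 1) (two consecutive terms determine the rest), the sequence is periodic with period 48.
So t_{395} = t_{0 + ((395-0) mod 48)} = t_{11} = 9.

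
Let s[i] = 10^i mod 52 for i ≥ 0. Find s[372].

40

Listing terms: s[0] = 1, s[1] = 10, s[2] = 48, s[3] = 12, s[4] = 16, s[5] = 4, s[6] = 40, s[7] = 36, s[8] = 48.
Since s[8] = s[2] = 48, the sequence is eventually periodic: after a pre-period of length 2 it cycles with period 6.
For i ≥ 2, s[i] depends only on (i - 2) mod 6. (372 - 2) mod 6 = 4, so s[372] = s[6] = 40.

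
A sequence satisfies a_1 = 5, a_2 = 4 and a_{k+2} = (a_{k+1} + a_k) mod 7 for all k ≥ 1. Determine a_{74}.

3

Computing terms: a_1 = 5; a_2 = 4; a_3 = 2; a_4 = 6; a_5 = 1; a_6 = 0; a_7 = 1; a_8 = 1; a_9 = 2; a_{10} = 3; a_{11} = 5; a_{12} = 1; a_{13} = 6; a_{14} = 0; a_{15} = 6; a_{16} = 6; a_{17} = 5; a_{18} = 4.
Since (a_{17}, a_{18}) = (a_1, a_2) = (5, 4) (two consecutive terms determine the rest), the sequence is periodic with period 16.
(74 - 1) mod 16 = 9, so a_{74} = a_{10} = 3.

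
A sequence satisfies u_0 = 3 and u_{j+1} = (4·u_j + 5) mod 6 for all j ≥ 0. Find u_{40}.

Listing terms: u_0 = 3; u_1 = 5; u_2 = 1; u_3 = 3.
The sequence repeats with period 3.
(40 - 0) mod 3 = 1, so u_{40} = u_1 = 5.

5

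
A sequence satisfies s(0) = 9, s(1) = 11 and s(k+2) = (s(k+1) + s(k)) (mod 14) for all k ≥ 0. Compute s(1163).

4

s(0) = 9, s(1) = 11, s(2) = 6, s(3) = 3, s(4) = 9, s(5) = 12, s(6) = 7, s(7) = 5, s(8) = 12, s(9) = 3, s(10) = 1, s(11) = 4, s(12) = 5, s(13) = 9, s(14) = 0, s(15) = 9, s(16) = 9, s(17) = 4, s(18) = 13, s(19) = 3, s(20) = 2, s(21) = 5, s(22) = 7, s(23) = 12, s(24) = 5, s(25) = 3, s(26) = 8, s(27) = 11, s(28) = 5, s(29) = 2, s(30) = 7, s(31) = 9, s(32) = 2, s(33) = 11, s(34) = 13, s(35) = 10, s(36) = 9, s(37) = 5, s(38) = 0, s(39) = 5, s(40) = 5, s(41) = 10, s(42) = 1, s(43) = 11, s(44) = 12, s(45) = 9, s(46) = 7, s(47) = 2, s(48) = 9, s(49) = 11.
The sequence repeats with period 48.
(1163 - 0) mod 48 = 11, so s(1163) = s(11) = 4.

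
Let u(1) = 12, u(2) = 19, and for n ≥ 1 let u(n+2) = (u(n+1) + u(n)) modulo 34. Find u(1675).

22

We have u(1) = 12; u(2) = 19; u(3) = 31; u(4) = 16; u(5) = 13; u(6) = 29; u(7) = 8; u(8) = 3; u(9) = 11; u(10) = 14; u(11) = 25; u(12) = 5; u(13) = 30; u(14) = 1; u(15) = 31; u(16) = 32; u(17) = 29; u(18) = 27; u(19) = 22; u(20) = 15; u(21) = 3; u(22) = 18; u(23) = 21; u(24) = 5; u(25) = 26; u(26) = 31; u(27) = 23; u(28) = 20; u(29) = 9; u(30) = 29; u(31) = 4; u(32) = 33; u(33) = 3; u(34) = 2; u(35) = 5; u(36) = 7; u(37) = 12; u(38) = 19.
Since (u(37), u(38)) = (u(1), u(2)) = (12, 19) (two consecutive terms determine the rest), the sequence is periodic with period 36.
So u(1675) = u(1 + ((1675-1) mod 36)) = u(19) = 22.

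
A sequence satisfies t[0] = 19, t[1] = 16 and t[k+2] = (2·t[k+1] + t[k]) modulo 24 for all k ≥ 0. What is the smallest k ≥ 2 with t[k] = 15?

6

Listing terms: t[0] = 19,  t[1] = 16,  t[2] = 3,  t[3] = 22,  t[4] = 23,  t[5] = 20,  t[6] = 15,  t[7] = 2,  t[8] = 19,  t[9] = 16.
Since (t[8], t[9]) = (t[0], t[1]) = (19, 16) (two consecutive terms determine the rest), the sequence is periodic with period 8.
The value 15 first appears (with k ≥ 2) at t[6].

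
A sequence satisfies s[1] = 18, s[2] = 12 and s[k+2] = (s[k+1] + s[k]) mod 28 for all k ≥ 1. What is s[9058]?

26

Computing terms: s[1] = 18; s[2] = 12; s[3] = 2; s[4] = 14; s[5] = 16; s[6] = 2; s[7] = 18; s[8] = 20; s[9] = 10; s[10] = 2; s[11] = 12; s[12] = 14; s[13] = 26; s[14] = 12; s[15] = 10; s[16] = 22; s[17] = 4; s[18] = 26; s[19] = 2; s[20] = 0; s[21] = 2; s[22] = 2; s[23] = 4; s[24] = 6; s[25] = 10; s[26] = 16; s[27] = 26; s[28] = 14; s[29] = 12; s[30] = 26; s[31] = 10; s[32] = 8; s[33] = 18; s[34] = 26; s[35] = 16; s[36] = 14; s[37] = 2; s[38] = 16; s[39] = 18; s[40] = 6; s[41] = 24; s[42] = 2; s[43] = 26; s[44] = 0; s[45] = 26; s[46] = 26; s[47] = 24; s[48] = 22; s[49] = 18; s[50] = 12.
The sequence repeats with period 48.
So s[9058] = s[1 + ((9058-1) mod 48)] = s[34] = 26.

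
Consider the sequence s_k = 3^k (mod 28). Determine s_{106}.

Computing terms: s_0 = 1,  s_1 = 3,  s_2 = 9,  s_3 = 27,  s_4 = 25,  s_5 = 19,  s_6 = 1.
Since s_6 = s_0 = 1, the sequence is periodic with period 6.
So s_{106} = s_{0 + ((106-0) mod 6)} = s_4 = 25.

25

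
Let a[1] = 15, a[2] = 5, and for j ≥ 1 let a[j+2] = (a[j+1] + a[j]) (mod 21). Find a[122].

Computing terms: a[1] = 15; a[2] = 5; a[3] = 20; a[4] = 4; a[5] = 3; a[6] = 7; a[7] = 10; a[8] = 17; a[9] = 6; a[10] = 2; a[11] = 8; a[12] = 10; a[13] = 18; a[14] = 7; a[15] = 4; a[16] = 11; a[17] = 15; a[18] = 5.
The sequence repeats with period 16.
So a[122] = a[1 + ((122-1) mod 16)] = a[10] = 2.

2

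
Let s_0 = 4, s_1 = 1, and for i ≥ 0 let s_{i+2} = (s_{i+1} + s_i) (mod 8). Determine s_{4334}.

s_0 = 4; s_1 = 1; s_2 = 5; s_3 = 6; s_4 = 3; s_5 = 1; s_6 = 4; s_7 = 5; s_8 = 1; s_9 = 6; s_{10} = 7; s_{11} = 5; s_{12} = 4; s_{13} = 1.
Since (s_{12}, s_{13}) = (s_0, s_1) = (4, 1) (two consecutive terms determine the rest), the sequence is periodic with period 12.
(4334 - 0) mod 12 = 2, so s_{4334} = s_2 = 5.

5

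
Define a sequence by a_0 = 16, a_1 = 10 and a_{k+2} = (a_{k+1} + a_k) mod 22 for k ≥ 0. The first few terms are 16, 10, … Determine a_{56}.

6

Computing terms: a_0 = 16, a_1 = 10, a_2 = 4, a_3 = 14, a_4 = 18, a_5 = 10, a_6 = 6, a_7 = 16, a_8 = 0, a_9 = 16, a_{10} = 16, a_{11} = 10.
Since (a_{10}, a_{11}) = (a_0, a_1) = (16, 10) (two consecutive terms determine the rest), the sequence is periodic with period 10.
So a_{56} = a_{0 + ((56-0) mod 10)} = a_6 = 6.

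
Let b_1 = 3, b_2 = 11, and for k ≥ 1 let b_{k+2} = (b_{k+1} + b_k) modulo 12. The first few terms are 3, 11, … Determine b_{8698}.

b_1 = 3,  b_2 = 11,  b_3 = 2,  b_4 = 1,  b_5 = 3,  b_6 = 4,  b_7 = 7,  b_8 = 11,  b_9 = 6,  b_{10} = 5,  b_{11} = 11,  b_{12} = 4,  b_{13} = 3,  b_{14} = 7,  b_{15} = 10,  b_{16} = 5,  b_{17} = 3,  b_{18} = 8,  b_{19} = 11,  b_{20} = 7,  b_{21} = 6,  b_{22} = 1,  b_{23} = 7,  b_{24} = 8,  b_{25} = 3,  b_{26} = 11.
The sequence repeats with period 24.
(8698 - 1) mod 24 = 9, so b_{8698} = b_{10} = 5.

5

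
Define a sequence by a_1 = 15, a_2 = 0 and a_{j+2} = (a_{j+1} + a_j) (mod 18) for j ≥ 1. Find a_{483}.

15

Listing terms: a_1 = 15,  a_2 = 0,  a_3 = 15,  a_4 = 15,  a_5 = 12,  a_6 = 9,  a_7 = 3,  a_8 = 12,  a_9 = 15,  a_{10} = 9,  a_{11} = 6,  a_{12} = 15,  a_{13} = 3,  a_{14} = 0,  a_{15} = 3,  a_{16} = 3,  a_{17} = 6,  a_{18} = 9,  a_{19} = 15,  a_{20} = 6,  a_{21} = 3,  a_{22} = 9,  a_{23} = 12,  a_{24} = 3,  a_{25} = 15,  a_{26} = 0.
Since (a_{25}, a_{26}) = (a_1, a_2) = (15, 0) (two consecutive terms determine the rest), the sequence is periodic with period 24.
(483 - 1) mod 24 = 2, so a_{483} = a_3 = 15.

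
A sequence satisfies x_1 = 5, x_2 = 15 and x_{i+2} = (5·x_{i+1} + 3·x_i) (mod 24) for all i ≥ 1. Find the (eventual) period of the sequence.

We have x_1 = 5; x_2 = 15; x_3 = 18; x_4 = 15; x_5 = 9; x_6 = 18; x_7 = 21; x_8 = 15; x_9 = 18.
Since (x_8, x_9) = (x_2, x_3) = (15, 18) (two consecutive terms determine the rest), the sequence is eventually periodic: after a pre-period of length 1 it cycles with period 6.

6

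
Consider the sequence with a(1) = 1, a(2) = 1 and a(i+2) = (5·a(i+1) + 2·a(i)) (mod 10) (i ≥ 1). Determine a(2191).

3

Listing terms: a(1) = 1,  a(2) = 1,  a(3) = 7,  a(4) = 7,  a(5) = 9,  a(6) = 9,  a(7) = 3,  a(8) = 3,  a(9) = 1,  a(10) = 1.
The sequence repeats with period 8.
(2191 - 1) mod 8 = 6, so a(2191) = a(7) = 3.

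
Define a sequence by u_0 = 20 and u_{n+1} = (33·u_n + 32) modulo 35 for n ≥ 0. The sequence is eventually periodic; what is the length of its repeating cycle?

Computing terms: u_0 = 20, u_1 = 27, u_2 = 13, u_3 = 6, u_4 = 20.
Since u_4 = u_0 = 20, the sequence is periodic with period 4.

4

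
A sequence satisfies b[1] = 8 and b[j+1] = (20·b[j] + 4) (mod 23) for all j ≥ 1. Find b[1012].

Computing terms: b[1] = 8, b[2] = 3, b[3] = 18, b[4] = 19, b[5] = 16, b[6] = 2, b[7] = 21, b[8] = 10, b[9] = 20, b[10] = 13, b[11] = 11, b[12] = 17, b[13] = 22, b[14] = 7, b[15] = 6, b[16] = 9, b[17] = 0, b[18] = 4, b[19] = 15, b[20] = 5, b[21] = 12, b[22] = 14, b[23] = 8.
Since b[23] = b[1] = 8, the sequence is periodic with period 22.
(1012 - 1) mod 22 = 21, so b[1012] = b[22] = 14.

14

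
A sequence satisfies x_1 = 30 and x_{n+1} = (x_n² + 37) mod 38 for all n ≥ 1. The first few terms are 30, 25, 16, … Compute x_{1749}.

16

We have x_1 = 30; x_2 = 25; x_3 = 16; x_4 = 27; x_5 = 6; x_6 = 35; x_7 = 8; x_8 = 25.
Since x_8 = x_2 = 25, the sequence is eventually periodic: after a pre-period of length 1 it cycles with period 6.
For n ≥ 2, x_n depends only on (n - 2) mod 6. (1749 - 2) mod 6 = 1, so x_{1749} = x_3 = 16.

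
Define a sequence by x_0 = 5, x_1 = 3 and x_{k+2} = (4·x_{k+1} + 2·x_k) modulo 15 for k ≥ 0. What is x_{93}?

13

x_0 = 5; x_1 = 3; x_2 = 7; x_3 = 4; x_4 = 0; x_5 = 8; x_6 = 2; x_7 = 9; x_8 = 10; x_9 = 13; x_{10} = 12; x_{11} = 14; x_{12} = 5; x_{13} = 3.
The sequence repeats with period 12.
So x_{93} = x_{0 + ((93-0) mod 12)} = x_9 = 13.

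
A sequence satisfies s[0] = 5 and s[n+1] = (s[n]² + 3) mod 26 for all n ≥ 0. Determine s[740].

25

We have s[0] = 5, s[1] = 2, s[2] = 7, s[3] = 0, s[4] = 3, s[5] = 12, s[6] = 17, s[7] = 6, s[8] = 13, s[9] = 16, s[10] = 25, s[11] = 4, s[12] = 19, s[13] = 0.
Since s[13] = s[3] = 0, the sequence is eventually periodic: after a pre-period of length 3 it cycles with period 10.
For n ≥ 3, s[n] depends only on (n - 3) mod 10. (740 - 3) mod 10 = 7, so s[740] = s[10] = 25.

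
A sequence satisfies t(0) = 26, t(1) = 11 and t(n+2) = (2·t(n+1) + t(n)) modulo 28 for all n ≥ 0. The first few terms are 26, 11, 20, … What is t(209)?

15

t(0) = 26; t(1) = 11; t(2) = 20; t(3) = 23; t(4) = 10; t(5) = 15; t(6) = 12; t(7) = 11; t(8) = 6; t(9) = 23; t(10) = 24; t(11) = 15; t(12) = 26; t(13) = 11.
Since (t(12), t(13)) = (t(0), t(1)) = (26, 11) (two consecutive terms determine the rest), the sequence is periodic with period 12.
So t(209) = t(0 + ((209-0) mod 12)) = t(5) = 15.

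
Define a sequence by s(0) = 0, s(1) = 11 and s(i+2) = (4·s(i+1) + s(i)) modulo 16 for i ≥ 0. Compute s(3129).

11

s(0) = 0,  s(1) = 11,  s(2) = 12,  s(3) = 11,  s(4) = 8,  s(5) = 11,  s(6) = 4,  s(7) = 11,  s(8) = 0,  s(9) = 11.
Since (s(8), s(9)) = (s(0), s(1)) = (0, 11) (two consecutive terms determine the rest), the sequence is periodic with period 8.
(3129 - 0) mod 8 = 1, so s(3129) = s(1) = 11.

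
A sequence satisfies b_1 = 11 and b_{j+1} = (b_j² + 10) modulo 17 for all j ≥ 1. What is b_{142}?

11

We have b_1 = 11; b_2 = 12; b_3 = 1; b_4 = 11.
Since b_4 = b_1 = 11, the sequence is periodic with period 3.
(142 - 1) mod 3 = 0, so b_{142} = b_1 = 11.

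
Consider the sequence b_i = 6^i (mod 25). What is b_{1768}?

We have b_0 = 1, b_1 = 6, b_2 = 11, b_3 = 16, b_4 = 21, b_5 = 1.
Since b_5 = b_0 = 1, the sequence is periodic with period 5.
So b_{1768} = b_{0 + ((1768-0) mod 5)} = b_3 = 16.

16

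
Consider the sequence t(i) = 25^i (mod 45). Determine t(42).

We have t(0) = 1; t(1) = 25; t(2) = 40; t(3) = 10; t(4) = 25.
Since t(4) = t(1) = 25, the sequence is eventually periodic: after a pre-period of length 1 it cycles with period 3.
For i ≥ 1, t(i) depends only on (i - 1) mod 3. (42 - 1) mod 3 = 2, so t(42) = t(3) = 10.

10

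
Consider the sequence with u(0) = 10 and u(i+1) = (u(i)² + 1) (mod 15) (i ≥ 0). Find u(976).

11

Listing terms: u(0) = 10; u(1) = 11; u(2) = 2; u(3) = 5; u(4) = 11.
Since u(4) = u(1) = 11, the sequence is eventually periodic: after a pre-period of length 1 it cycles with period 3.
For i ≥ 1, u(i) depends only on (i - 1) mod 3. (976 - 1) mod 3 = 0, so u(976) = u(1) = 11.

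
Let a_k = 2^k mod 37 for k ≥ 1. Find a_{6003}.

a_1 = 2; a_2 = 4; a_3 = 8; a_4 = 16; a_5 = 32; a_6 = 27; a_7 = 17; a_8 = 34; a_9 = 31; a_{10} = 25; a_{11} = 13; a_{12} = 26; a_{13} = 15; a_{14} = 30; a_{15} = 23; a_{16} = 9; a_{17} = 18; a_{18} = 36; a_{19} = 35; a_{20} = 33; a_{21} = 29; a_{22} = 21; a_{23} = 5; a_{24} = 10; a_{25} = 20; a_{26} = 3; a_{27} = 6; a_{28} = 12; a_{29} = 24; a_{30} = 11; a_{31} = 22; a_{32} = 7; a_{33} = 14; a_{34} = 28; a_{35} = 19; a_{36} = 1; a_{37} = 2.
Since a_{37} = a_1 = 2, the sequence is periodic with period 36.
(6003 - 1) mod 36 = 26, so a_{6003} = a_{27} = 6.

6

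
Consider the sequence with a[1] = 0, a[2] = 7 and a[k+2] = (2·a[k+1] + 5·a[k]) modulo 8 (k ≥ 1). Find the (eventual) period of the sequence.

8

Computing terms: a[1] = 0, a[2] = 7, a[3] = 6, a[4] = 7, a[5] = 4, a[6] = 3, a[7] = 2, a[8] = 3, a[9] = 0, a[10] = 7.
The sequence repeats with period 8.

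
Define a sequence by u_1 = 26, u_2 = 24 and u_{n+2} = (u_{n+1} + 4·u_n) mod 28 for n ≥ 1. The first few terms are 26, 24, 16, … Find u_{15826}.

Computing terms: u_1 = 26, u_2 = 24, u_3 = 16, u_4 = 0, u_5 = 8, u_6 = 8, u_7 = 12, u_8 = 16, u_9 = 8, u_{10} = 16, u_{11} = 20, u_{12} = 0, u_{13} = 24, u_{14} = 24, u_{15} = 8, u_{16} = 20, u_{17} = 24, u_{18} = 20, u_{19} = 4, u_{20} = 0, u_{21} = 16, u_{22} = 16, u_{23} = 24, u_{24} = 4, u_{25} = 16, u_{26} = 4, u_{27} = 12, u_{28} = 0, u_{29} = 20, u_{30} = 20, u_{31} = 16, u_{32} = 12, u_{33} = 20, u_{34} = 12, u_{35} = 8, u_{36} = 0, u_{37} = 4, u_{38} = 4, u_{39} = 20, u_{40} = 8, u_{41} = 4, u_{42} = 8, u_{43} = 24, u_{44} = 0, u_{45} = 12, u_{46} = 12, u_{47} = 4, u_{48} = 24, u_{49} = 12, u_{50} = 24, u_{51} = 16.
Since (u_{50}, u_{51}) = (u_2, u_3) = (24, 16) (two consecutive terms determine the rest), the sequence is eventually periodic: after a pre-period of length 1 it cycles with period 48.
For n ≥ 2, u_n depends only on (n - 2) mod 48. (15826 - 2) mod 48 = 32, so u_{15826} = u_{34} = 12.

12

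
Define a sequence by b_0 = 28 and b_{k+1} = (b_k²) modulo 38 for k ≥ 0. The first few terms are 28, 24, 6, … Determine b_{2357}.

We have b_0 = 28,  b_1 = 24,  b_2 = 6,  b_3 = 36,  b_4 = 4,  b_5 = 16,  b_6 = 28.
Since b_6 = b_0 = 28, the sequence is periodic with period 6.
So b_{2357} = b_{0 + ((2357-0) mod 6)} = b_5 = 16.

16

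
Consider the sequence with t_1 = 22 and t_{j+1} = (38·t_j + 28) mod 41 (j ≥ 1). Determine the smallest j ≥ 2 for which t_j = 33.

Listing terms: t_1 = 22; t_2 = 3; t_3 = 19; t_4 = 12; t_5 = 33; t_6 = 11; t_7 = 36; t_8 = 2; t_9 = 22.
The sequence repeats with period 8.
The value 33 first appears (with j ≥ 2) at t_5.

5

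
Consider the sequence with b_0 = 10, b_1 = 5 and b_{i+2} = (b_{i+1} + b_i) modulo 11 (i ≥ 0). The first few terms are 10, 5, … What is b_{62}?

Listing terms: b_0 = 10; b_1 = 5; b_2 = 4; b_3 = 9; b_4 = 2; b_5 = 0; b_6 = 2; b_7 = 2; b_8 = 4; b_9 = 6; b_{10} = 10; b_{11} = 5.
Since (b_{10}, b_{11}) = (b_0, b_1) = (10, 5) (two consecutive terms determine the rest), the sequence is periodic with period 10.
So b_{62} = b_{0 + ((62-0) mod 10)} = b_2 = 4.

4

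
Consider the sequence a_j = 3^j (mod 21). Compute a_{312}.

Computing terms: a_1 = 3; a_2 = 9; a_3 = 6; a_4 = 18; a_5 = 12; a_6 = 15; a_7 = 3.
The sequence repeats with period 6.
So a_{312} = a_{1 + ((312-1) mod 6)} = a_6 = 15.

15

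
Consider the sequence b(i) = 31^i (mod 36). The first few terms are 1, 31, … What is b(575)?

b(0) = 1, b(1) = 31, b(2) = 25, b(3) = 19, b(4) = 13, b(5) = 7, b(6) = 1.
The sequence repeats with period 6.
So b(575) = b(0 + ((575-0) mod 6)) = b(5) = 7.

7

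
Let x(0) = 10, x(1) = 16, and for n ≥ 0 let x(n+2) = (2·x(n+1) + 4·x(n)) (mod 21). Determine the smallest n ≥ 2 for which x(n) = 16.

8

Listing terms: x(0) = 10, x(1) = 16, x(2) = 9, x(3) = 19, x(4) = 11, x(5) = 14, x(6) = 9, x(7) = 11, x(8) = 16, x(9) = 13, x(10) = 6, x(11) = 1, x(12) = 5, x(13) = 14, x(14) = 6, x(15) = 5, x(16) = 13, x(17) = 4, x(18) = 18, x(19) = 10, x(20) = 8, x(21) = 14, x(22) = 18, x(23) = 8, x(24) = 4, x(25) = 19, x(26) = 12, x(27) = 16, x(28) = 17, x(29) = 14, x(30) = 12, x(31) = 17, x(32) = 19, x(33) = 1, x(34) = 15, x(35) = 13, x(36) = 2, x(37) = 14, x(38) = 15, x(39) = 2, x(40) = 1, x(41) = 10, x(42) = 3, x(43) = 4, x(44) = 20, x(45) = 14, x(46) = 3, x(47) = 20, x(48) = 10, x(49) = 16.
Since (x(48), x(49)) = (x(0), x(1)) = (10, 16) (two consecutive terms determine the rest), the sequence is periodic with period 48.
The value 16 first appears (with n ≥ 2) at x(8).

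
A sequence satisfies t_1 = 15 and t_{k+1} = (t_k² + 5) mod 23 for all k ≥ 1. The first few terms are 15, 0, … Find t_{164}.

7

Computing terms: t_1 = 15,  t_2 = 0,  t_3 = 5,  t_4 = 7,  t_5 = 8,  t_6 = 0.
Since t_6 = t_2 = 0, the sequence is eventually periodic: after a pre-period of length 1 it cycles with period 4.
For k ≥ 2, t_k depends only on (k - 2) mod 4. (164 - 2) mod 4 = 2, so t_{164} = t_4 = 7.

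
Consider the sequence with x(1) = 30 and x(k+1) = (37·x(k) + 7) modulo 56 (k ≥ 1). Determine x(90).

x(1) = 30, x(2) = 53, x(3) = 8, x(4) = 23, x(5) = 18, x(6) = 1, x(7) = 44, x(8) = 11, x(9) = 22, x(10) = 37, x(11) = 32, x(12) = 15, x(13) = 2, x(14) = 25, x(15) = 36, x(16) = 51, x(17) = 46, x(18) = 29, x(19) = 16, x(20) = 39, x(21) = 50, x(22) = 9, x(23) = 4, x(24) = 43, x(25) = 30.
The sequence repeats with period 24.
(90 - 1) mod 24 = 17, so x(90) = x(18) = 29.

29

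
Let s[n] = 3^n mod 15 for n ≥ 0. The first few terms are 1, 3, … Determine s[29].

Listing terms: s[0] = 1, s[1] = 3, s[2] = 9, s[3] = 12, s[4] = 6, s[5] = 3.
Since s[5] = s[1] = 3, the sequence is eventually periodic: after a pre-period of length 1 it cycles with period 4.
For n ≥ 1, s[n] depends only on (n - 1) mod 4. (29 - 1) mod 4 = 0, so s[29] = s[1] = 3.

3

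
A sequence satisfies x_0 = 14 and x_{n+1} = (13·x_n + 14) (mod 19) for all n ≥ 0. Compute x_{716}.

5

x_0 = 14,  x_1 = 6,  x_2 = 16,  x_3 = 13,  x_4 = 12,  x_5 = 18,  x_6 = 1,  x_7 = 8,  x_8 = 4,  x_9 = 9,  x_{10} = 17,  x_{11} = 7,  x_{12} = 10,  x_{13} = 11,  x_{14} = 5,  x_{15} = 3,  x_{16} = 15,  x_{17} = 0,  x_{18} = 14.
The sequence repeats with period 18.
So x_{716} = x_{0 + ((716-0) mod 18)} = x_{14} = 5.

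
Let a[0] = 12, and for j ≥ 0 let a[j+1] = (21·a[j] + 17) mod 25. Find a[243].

We have a[0] = 12,  a[1] = 19,  a[2] = 16,  a[3] = 3,  a[4] = 5,  a[5] = 22,  a[6] = 4,  a[7] = 1,  a[8] = 13,  a[9] = 15,  a[10] = 7,  a[11] = 14,  a[12] = 11,  a[13] = 23,  a[14] = 0,  a[15] = 17,  a[16] = 24,  a[17] = 21,  a[18] = 8,  a[19] = 10,  a[20] = 2,  a[21] = 9,  a[22] = 6,  a[23] = 18,  a[24] = 20,  a[25] = 12.
Since a[25] = a[0] = 12, the sequence is periodic with period 25.
So a[243] = a[0 + ((243-0) mod 25)] = a[18] = 8.

8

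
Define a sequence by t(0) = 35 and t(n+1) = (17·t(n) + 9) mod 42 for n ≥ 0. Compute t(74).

29

t(0) = 35,  t(1) = 16,  t(2) = 29,  t(3) = 40,  t(4) = 17,  t(5) = 4,  t(6) = 35.
Since t(6) = t(0) = 35, the sequence is periodic with period 6.
(74 - 0) mod 6 = 2, so t(74) = t(2) = 29.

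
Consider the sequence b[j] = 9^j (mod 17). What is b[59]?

15

Computing terms: b[1] = 9, b[2] = 13, b[3] = 15, b[4] = 16, b[5] = 8, b[6] = 4, b[7] = 2, b[8] = 1, b[9] = 9.
The sequence repeats with period 8.
(59 - 1) mod 8 = 2, so b[59] = b[3] = 15.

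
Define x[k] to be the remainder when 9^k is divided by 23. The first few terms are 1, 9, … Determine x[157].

Computing terms: x[0] = 1,  x[1] = 9,  x[2] = 12,  x[3] = 16,  x[4] = 6,  x[5] = 8,  x[6] = 3,  x[7] = 4,  x[8] = 13,  x[9] = 2,  x[10] = 18,  x[11] = 1.
The sequence repeats with period 11.
(157 - 0) mod 11 = 3, so x[157] = x[3] = 16.

16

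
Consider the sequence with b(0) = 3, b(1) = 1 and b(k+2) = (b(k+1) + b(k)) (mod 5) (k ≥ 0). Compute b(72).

b(0) = 3; b(1) = 1; b(2) = 4; b(3) = 0; b(4) = 4; b(5) = 4; b(6) = 3; b(7) = 2; b(8) = 0; b(9) = 2; b(10) = 2; b(11) = 4; b(12) = 1; b(13) = 0; b(14) = 1; b(15) = 1; b(16) = 2; b(17) = 3; b(18) = 0; b(19) = 3; b(20) = 3; b(21) = 1.
The sequence repeats with period 20.
(72 - 0) mod 20 = 12, so b(72) = b(12) = 1.

1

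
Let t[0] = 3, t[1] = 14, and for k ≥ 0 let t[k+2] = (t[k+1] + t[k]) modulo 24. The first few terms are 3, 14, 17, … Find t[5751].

23

t[0] = 3,  t[1] = 14,  t[2] = 17,  t[3] = 7,  t[4] = 0,  t[5] = 7,  t[6] = 7,  t[7] = 14,  t[8] = 21,  t[9] = 11,  t[10] = 8,  t[11] = 19,  t[12] = 3,  t[13] = 22,  t[14] = 1,  t[15] = 23,  t[16] = 0,  t[17] = 23,  t[18] = 23,  t[19] = 22,  t[20] = 21,  t[21] = 19,  t[22] = 16,  t[23] = 11,  t[24] = 3,  t[25] = 14.
The sequence repeats with period 24.
(5751 - 0) mod 24 = 15, so t[5751] = t[15] = 23.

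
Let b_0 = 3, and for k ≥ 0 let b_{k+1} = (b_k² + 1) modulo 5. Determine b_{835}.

b_0 = 3, b_1 = 0, b_2 = 1, b_3 = 2, b_4 = 0.
Since b_4 = b_1 = 0, the sequence is eventually periodic: after a pre-period of length 1 it cycles with period 3.
For k ≥ 1, b_k depends only on (k - 1) mod 3. (835 - 1) mod 3 = 0, so b_{835} = b_1 = 0.

0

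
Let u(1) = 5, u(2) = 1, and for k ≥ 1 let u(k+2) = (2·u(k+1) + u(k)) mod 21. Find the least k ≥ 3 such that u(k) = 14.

Listing terms: u(1) = 5, u(2) = 1, u(3) = 7, u(4) = 15, u(5) = 16, u(6) = 5, u(7) = 5, u(8) = 15, u(9) = 14, u(10) = 1, u(11) = 16, u(12) = 12, u(13) = 19, u(14) = 8, u(15) = 14, u(16) = 15, u(17) = 2, u(18) = 19, u(19) = 19, u(20) = 15, u(21) = 7, u(22) = 8, u(23) = 2, u(24) = 12, u(25) = 5, u(26) = 1.
Since (u(25), u(26)) = (u(1), u(2)) = (5, 1) (two consecutive terms determine the rest), the sequence is periodic with period 24.
The value 14 first appears (with k ≥ 3) at u(9).

9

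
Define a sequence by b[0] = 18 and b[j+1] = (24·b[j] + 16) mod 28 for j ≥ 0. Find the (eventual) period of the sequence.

6

b[0] = 18, b[1] = 0, b[2] = 16, b[3] = 8, b[4] = 12, b[5] = 24, b[6] = 4, b[7] = 0.
Since b[7] = b[1] = 0, the sequence is eventually periodic: after a pre-period of length 1 it cycles with period 6.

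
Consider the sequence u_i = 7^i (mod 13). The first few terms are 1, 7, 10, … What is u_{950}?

Listing terms: u_0 = 1; u_1 = 7; u_2 = 10; u_3 = 5; u_4 = 9; u_5 = 11; u_6 = 12; u_7 = 6; u_8 = 3; u_9 = 8; u_{10} = 4; u_{11} = 2; u_{12} = 1.
Since u_{12} = u_0 = 1, the sequence is periodic with period 12.
(950 - 0) mod 12 = 2, so u_{950} = u_2 = 10.

10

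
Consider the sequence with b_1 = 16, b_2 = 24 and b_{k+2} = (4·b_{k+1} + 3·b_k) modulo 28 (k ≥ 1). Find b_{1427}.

We have b_1 = 16, b_2 = 24, b_3 = 4, b_4 = 4, b_5 = 0, b_6 = 12, b_7 = 20, b_8 = 4, b_9 = 20, b_{10} = 8, b_{11} = 8, b_{12} = 0, b_{13} = 24, b_{14} = 12, b_{15} = 8, b_{16} = 12, b_{17} = 16, b_{18} = 16, b_{19} = 0, b_{20} = 20, b_{21} = 24, b_{22} = 16, b_{23} = 24.
The sequence repeats with period 21.
(1427 - 1) mod 21 = 19, so b_{1427} = b_{20} = 20.

20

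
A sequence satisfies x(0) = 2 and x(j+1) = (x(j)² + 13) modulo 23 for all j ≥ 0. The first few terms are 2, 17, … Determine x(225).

2

Listing terms: x(0) = 2, x(1) = 17, x(2) = 3, x(3) = 22, x(4) = 14, x(5) = 2.
Since x(5) = x(0) = 2, the sequence is periodic with period 5.
(225 - 0) mod 5 = 0, so x(225) = x(0) = 2.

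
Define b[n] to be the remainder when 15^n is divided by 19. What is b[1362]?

Computing terms: b[0] = 1,  b[1] = 15,  b[2] = 16,  b[3] = 12,  b[4] = 9,  b[5] = 2,  b[6] = 11,  b[7] = 13,  b[8] = 5,  b[9] = 18,  b[10] = 4,  b[11] = 3,  b[12] = 7,  b[13] = 10,  b[14] = 17,  b[15] = 8,  b[16] = 6,  b[17] = 14,  b[18] = 1.
Since b[18] = b[0] = 1, the sequence is periodic with period 18.
(1362 - 0) mod 18 = 12, so b[1362] = b[12] = 7.

7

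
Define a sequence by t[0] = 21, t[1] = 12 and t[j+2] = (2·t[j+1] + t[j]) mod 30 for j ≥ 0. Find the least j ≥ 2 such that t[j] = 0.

5

We have t[0] = 21; t[1] = 12; t[2] = 15; t[3] = 12; t[4] = 9; t[5] = 0; t[6] = 9; t[7] = 18; t[8] = 15; t[9] = 18; t[10] = 21; t[11] = 0; t[12] = 21; t[13] = 12.
Since (t[12], t[13]) = (t[0], t[1]) = (21, 12) (two consecutive terms determine the rest), the sequence is periodic with period 12.
The value 0 first appears (with j ≥ 2) at t[5].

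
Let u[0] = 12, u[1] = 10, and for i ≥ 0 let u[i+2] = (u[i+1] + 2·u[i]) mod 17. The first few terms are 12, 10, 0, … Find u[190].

15

u[0] = 12; u[1] = 10; u[2] = 0; u[3] = 3; u[4] = 3; u[5] = 9; u[6] = 15; u[7] = 16; u[8] = 12; u[9] = 10.
Since (u[8], u[9]) = (u[0], u[1]) = (12, 10) (two consecutive terms determine the rest), the sequence is periodic with period 8.
(190 - 0) mod 8 = 6, so u[190] = u[6] = 15.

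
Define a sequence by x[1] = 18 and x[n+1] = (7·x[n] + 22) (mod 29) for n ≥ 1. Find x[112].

x[1] = 18, x[2] = 3, x[3] = 14, x[4] = 4, x[5] = 21, x[6] = 24, x[7] = 16, x[8] = 18.
Since x[8] = x[1] = 18, the sequence is periodic with period 7.
So x[112] = x[1 + ((112-1) mod 7)] = x[7] = 16.

16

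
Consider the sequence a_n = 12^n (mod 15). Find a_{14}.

a_0 = 1; a_1 = 12; a_2 = 9; a_3 = 3; a_4 = 6; a_5 = 12.
Since a_5 = a_1 = 12, the sequence is eventually periodic: after a pre-period of length 1 it cycles with period 4.
For n ≥ 1, a_n depends only on (n - 1) mod 4. (14 - 1) mod 4 = 1, so a_{14} = a_2 = 9.

9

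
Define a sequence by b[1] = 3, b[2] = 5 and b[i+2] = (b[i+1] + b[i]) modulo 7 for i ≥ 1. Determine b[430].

1

b[1] = 3,  b[2] = 5,  b[3] = 1,  b[4] = 6,  b[5] = 0,  b[6] = 6,  b[7] = 6,  b[8] = 5,  b[9] = 4,  b[10] = 2,  b[11] = 6,  b[12] = 1,  b[13] = 0,  b[14] = 1,  b[15] = 1,  b[16] = 2,  b[17] = 3,  b[18] = 5.
The sequence repeats with period 16.
(430 - 1) mod 16 = 13, so b[430] = b[14] = 1.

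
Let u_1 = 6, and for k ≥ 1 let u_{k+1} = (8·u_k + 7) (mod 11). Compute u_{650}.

4

Computing terms: u_1 = 6; u_2 = 0; u_3 = 7; u_4 = 8; u_5 = 5; u_6 = 3; u_7 = 9; u_8 = 2; u_9 = 1; u_{10} = 4; u_{11} = 6.
Since u_{11} = u_1 = 6, the sequence is periodic with period 10.
So u_{650} = u_{1 + ((650-1) mod 10)} = u_{10} = 4.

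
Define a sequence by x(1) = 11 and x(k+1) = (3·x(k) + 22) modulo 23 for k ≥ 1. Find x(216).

We have x(1) = 11,  x(2) = 9,  x(3) = 3,  x(4) = 8,  x(5) = 0,  x(6) = 22,  x(7) = 19,  x(8) = 10,  x(9) = 6,  x(10) = 17,  x(11) = 4,  x(12) = 11.
Since x(12) = x(1) = 11, the sequence is periodic with period 11.
(216 - 1) mod 11 = 6, so x(216) = x(7) = 19.

19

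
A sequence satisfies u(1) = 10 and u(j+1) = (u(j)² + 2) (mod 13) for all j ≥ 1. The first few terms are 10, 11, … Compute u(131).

u(1) = 10; u(2) = 11; u(3) = 6; u(4) = 12; u(5) = 3; u(6) = 11.
Since u(6) = u(2) = 11, the sequence is eventually periodic: after a pre-period of length 1 it cycles with period 4.
For j ≥ 2, u(j) depends only on (j - 2) mod 4. (131 - 2) mod 4 = 1, so u(131) = u(3) = 6.

6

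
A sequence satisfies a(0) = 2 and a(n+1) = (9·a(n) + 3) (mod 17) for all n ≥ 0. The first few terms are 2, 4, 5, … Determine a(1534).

7

Computing terms: a(0) = 2; a(1) = 4; a(2) = 5; a(3) = 14; a(4) = 10; a(5) = 8; a(6) = 7; a(7) = 15; a(8) = 2.
Since a(8) = a(0) = 2, the sequence is periodic with period 8.
(1534 - 0) mod 8 = 6, so a(1534) = a(6) = 7.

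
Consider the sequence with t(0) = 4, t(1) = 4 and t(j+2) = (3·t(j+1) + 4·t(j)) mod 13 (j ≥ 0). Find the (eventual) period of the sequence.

Computing terms: t(0) = 4; t(1) = 4; t(2) = 2; t(3) = 9; t(4) = 9; t(5) = 11; t(6) = 4; t(7) = 4.
Since (t(6), t(7)) = (t(0), t(1)) = (4, 4) (two consecutive terms determine the rest), the sequence is periodic with period 6.

6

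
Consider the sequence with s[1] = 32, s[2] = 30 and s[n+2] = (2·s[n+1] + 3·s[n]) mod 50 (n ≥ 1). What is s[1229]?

We have s[1] = 32; s[2] = 30; s[3] = 6; s[4] = 2; s[5] = 22; s[6] = 0; s[7] = 16; s[8] = 32; s[9] = 12; s[10] = 20; s[11] = 26; s[12] = 12; s[13] = 2; s[14] = 40; s[15] = 36; s[16] = 42; s[17] = 42; s[18] = 10; s[19] = 46; s[20] = 22; s[21] = 32; s[22] = 30.
Since (s[21], s[22]) = (s[1], s[2]) = (32, 30) (two consecutive terms determine the rest), the sequence is periodic with period 20.
(1229 - 1) mod 20 = 8, so s[1229] = s[9] = 12.

12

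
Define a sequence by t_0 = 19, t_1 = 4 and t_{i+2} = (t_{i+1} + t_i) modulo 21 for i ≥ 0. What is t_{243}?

Listing terms: t_0 = 19; t_1 = 4; t_2 = 2; t_3 = 6; t_4 = 8; t_5 = 14; t_6 = 1; t_7 = 15; t_8 = 16; t_9 = 10; t_{10} = 5; t_{11} = 15; t_{12} = 20; t_{13} = 14; t_{14} = 13; t_{15} = 6; t_{16} = 19; t_{17} = 4.
Since (t_{16}, t_{17}) = (t_0, t_1) = (19, 4) (two consecutive terms determine the rest), the sequence is periodic with period 16.
So t_{243} = t_{0 + ((243-0) mod 16)} = t_3 = 6.

6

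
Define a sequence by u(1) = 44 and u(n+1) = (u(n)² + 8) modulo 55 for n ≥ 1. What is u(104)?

u(1) = 44,  u(2) = 19,  u(3) = 39,  u(4) = 44.
The sequence repeats with period 3.
(104 - 1) mod 3 = 1, so u(104) = u(2) = 19.

19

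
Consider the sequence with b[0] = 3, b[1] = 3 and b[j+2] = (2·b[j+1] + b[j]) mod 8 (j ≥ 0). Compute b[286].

1

b[0] = 3,  b[1] = 3,  b[2] = 1,  b[3] = 5,  b[4] = 3,  b[5] = 3.
The sequence repeats with period 4.
So b[286] = b[0 + ((286-0) mod 4)] = b[2] = 1.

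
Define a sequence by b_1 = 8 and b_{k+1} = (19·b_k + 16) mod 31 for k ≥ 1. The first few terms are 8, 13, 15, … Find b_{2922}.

We have b_1 = 8,  b_2 = 13,  b_3 = 15,  b_4 = 22,  b_5 = 0,  b_6 = 16,  b_7 = 10,  b_8 = 20,  b_9 = 24,  b_{10} = 7,  b_{11} = 25,  b_{12} = 26,  b_{13} = 14,  b_{14} = 3,  b_{15} = 11,  b_{16} = 8.
The sequence repeats with period 15.
So b_{2922} = b_{1 + ((2922-1) mod 15)} = b_{12} = 26.

26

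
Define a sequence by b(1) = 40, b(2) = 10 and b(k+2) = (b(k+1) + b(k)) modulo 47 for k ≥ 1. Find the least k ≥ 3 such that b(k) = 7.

Listing terms: b(1) = 40,  b(2) = 10,  b(3) = 3,  b(4) = 13,  b(5) = 16,  b(6) = 29,  b(7) = 45,  b(8) = 27,  b(9) = 25,  b(10) = 5,  b(11) = 30,  b(12) = 35,  b(13) = 18,  b(14) = 6,  b(15) = 24,  b(16) = 30,  b(17) = 7,  b(18) = 37,  b(19) = 44,  b(20) = 34,  b(21) = 31,  b(22) = 18,  b(23) = 2,  b(24) = 20,  b(25) = 22,  b(26) = 42,  b(27) = 17,  b(28) = 12,  b(29) = 29,  b(30) = 41,  b(31) = 23,  b(32) = 17,  b(33) = 40,  b(34) = 10.
The sequence repeats with period 32.
The value 7 first appears (with k ≥ 3) at b(17).

17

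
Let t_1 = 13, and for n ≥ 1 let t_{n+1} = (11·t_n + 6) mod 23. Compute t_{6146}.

We have t_1 = 13; t_2 = 11; t_3 = 12; t_4 = 0; t_5 = 6; t_6 = 3; t_7 = 16; t_8 = 21; t_9 = 7; t_{10} = 14; t_{11} = 22; t_{12} = 18; t_{13} = 20; t_{14} = 19; t_{15} = 8; t_{16} = 2; t_{17} = 5; t_{18} = 15; t_{19} = 10; t_{20} = 1; t_{21} = 17; t_{22} = 9; t_{23} = 13.
Since t_{23} = t_1 = 13, the sequence is periodic with period 22.
(6146 - 1) mod 22 = 7, so t_{6146} = t_8 = 21.

21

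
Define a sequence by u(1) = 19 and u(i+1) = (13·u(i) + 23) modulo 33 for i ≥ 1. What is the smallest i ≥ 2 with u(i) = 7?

28

Computing terms: u(1) = 19; u(2) = 6; u(3) = 2; u(4) = 16; u(5) = 0; u(6) = 23; u(7) = 25; u(8) = 18; u(9) = 26; u(10) = 31; u(11) = 30; u(12) = 17; u(13) = 13; u(14) = 27; u(15) = 11; u(16) = 1; u(17) = 3; u(18) = 29; u(19) = 4; u(20) = 9; u(21) = 8; u(22) = 28; u(23) = 24; u(24) = 5; u(25) = 22; u(26) = 12; u(27) = 14; u(28) = 7; u(29) = 15; u(30) = 20; u(31) = 19.
Since u(31) = u(1) = 19, the sequence is periodic with period 30.
The value 7 first appears (with i ≥ 2) at u(28).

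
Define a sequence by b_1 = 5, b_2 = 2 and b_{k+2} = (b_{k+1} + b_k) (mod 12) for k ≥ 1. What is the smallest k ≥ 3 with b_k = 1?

We have b_1 = 5, b_2 = 2, b_3 = 7, b_4 = 9, b_5 = 4, b_6 = 1, b_7 = 5, b_8 = 6, b_9 = 11, b_{10} = 5, b_{11} = 4, b_{12} = 9, b_{13} = 1, b_{14} = 10, b_{15} = 11, b_{16} = 9, b_{17} = 8, b_{18} = 5, b_{19} = 1, b_{20} = 6, b_{21} = 7, b_{22} = 1, b_{23} = 8, b_{24} = 9, b_{25} = 5, b_{26} = 2.
Since (b_{25}, b_{26}) = (b_1, b_2) = (5, 2) (two consecutive terms determine the rest), the sequence is periodic with period 24.
The value 1 first appears (with k ≥ 3) at b_6.

6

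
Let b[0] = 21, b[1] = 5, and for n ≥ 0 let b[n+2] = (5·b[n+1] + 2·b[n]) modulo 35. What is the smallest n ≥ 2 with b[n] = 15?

Computing terms: b[0] = 21; b[1] = 5; b[2] = 32; b[3] = 30; b[4] = 4; b[5] = 10; b[6] = 23; b[7] = 30; b[8] = 21; b[9] = 25; b[10] = 27; b[11] = 10; b[12] = 34; b[13] = 15; b[14] = 3; b[15] = 10; b[16] = 21; b[17] = 20; b[18] = 2; b[19] = 15; b[20] = 9; b[21] = 5; b[22] = 8; b[23] = 15; b[24] = 21; b[25] = 30; b[26] = 17; b[27] = 5; b[28] = 24; b[29] = 25; b[30] = 33; b[31] = 5; b[32] = 21; b[33] = 10; b[34] = 22; b[35] = 25; b[36] = 29; b[37] = 20; b[38] = 18; b[39] = 25; b[40] = 21; b[41] = 15; b[42] = 12; b[43] = 20; b[44] = 19; b[45] = 30; b[46] = 13; b[47] = 20; b[48] = 21; b[49] = 5.
Since (b[48], b[49]) = (b[0], b[1]) = (21, 5) (two consecutive terms determine the rest), the sequence is periodic with period 48.
The value 15 first appears (with n ≥ 2) at b[13].

13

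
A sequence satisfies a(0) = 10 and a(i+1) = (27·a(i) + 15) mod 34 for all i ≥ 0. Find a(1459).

We have a(0) = 10,  a(1) = 13,  a(2) = 26,  a(3) = 3,  a(4) = 28,  a(5) = 23,  a(6) = 24,  a(7) = 17,  a(8) = 32,  a(9) = 29,  a(10) = 16,  a(11) = 5,  a(12) = 14,  a(13) = 19,  a(14) = 18,  a(15) = 25,  a(16) = 10.
The sequence repeats with period 16.
So a(1459) = a(0 + ((1459-0) mod 16)) = a(3) = 3.

3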